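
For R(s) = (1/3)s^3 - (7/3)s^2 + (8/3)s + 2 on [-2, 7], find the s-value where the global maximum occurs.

The derivative is s^2 - (14/3)s + 8/3, which vanishes at s = 2/3 and s = 4.
Compare values at every candidate in [-2, 7]: R(-2) = -46/3,  R(2/3) = 230/81,  R(4) = -10/3,  R(7) = 62/3.
The maximum over the interval is 62/3, attained at s = 7.

7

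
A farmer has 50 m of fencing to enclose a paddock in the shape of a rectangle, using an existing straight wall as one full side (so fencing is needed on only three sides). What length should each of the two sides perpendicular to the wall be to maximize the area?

25/2

Let the sides perpendicular to the wall have length x and the parallel side y, so 2x + y = 50 and the area is A = xy = x(50 − 2x).
A'(x) = 50 − 4x = 0 gives x = 25/2, and A''(x) = −4 < 0 confirms a maximum.
Then y = 50 − 2·25/2 = 25 and A = 625/2.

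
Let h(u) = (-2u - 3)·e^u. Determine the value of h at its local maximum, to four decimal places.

Differentiating with the product rule gives h'(u) = (-2u - 5)·e^u. Since e^u > 0, the only critical point is u = -5/2.
h''(-5/2) has the same sign as -2 < 0, so this is a local maximum.
h(-5/2) = (2)·e^(-5/2) ≈ 0.1642.

0.1642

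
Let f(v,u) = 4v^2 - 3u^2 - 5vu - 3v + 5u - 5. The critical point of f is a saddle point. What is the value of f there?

-367/73

∂f/∂v = 8v - 5u - 3 = 0 and ∂f/∂u = -5v - 6u + 5 = 0, so (v, u) = (43/73, 25/73).
The Hessian has f_{vv} = 8, f_{uu} = -6, f_{vu} = -5, giving D = -73 < 0, so the point is a saddle point.
f(43/73, 25/73) = -367/73.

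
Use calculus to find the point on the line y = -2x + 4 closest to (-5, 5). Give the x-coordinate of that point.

Minimize D(x)^2 = (x + 5)^2 + (-2x - 1)^2.
d/dx[D^2] = 2(x + 5) + 2·(-2)·(-2x - 1) = 0 ⇒ x = -7/5.
Then y = 34/5 and the distance is √(81/5) ≈ 4.0249.

-7/5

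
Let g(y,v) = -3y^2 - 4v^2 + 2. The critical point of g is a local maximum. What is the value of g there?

∂g/∂y = -6y = 0 and ∂g/∂v = -8v = 0, so (y, v) = (0, 0).
The Hessian has g_{yy} = -6, g_{vv} = -8, g_{yv} = 0, giving D = 48 > 0 with g_{yy} < 0, so the point is a local maximum.
g(0, 0) = 2.

2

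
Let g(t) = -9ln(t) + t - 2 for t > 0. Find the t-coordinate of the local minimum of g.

9

g'(t) = -9/t + 1 = 0 gives t = 9.
g''(t) = 9/t², which is positive for t > 0, so this is a local minimum.
g(9) = -9·ln(9) + 9 - 2 ≈ -12.7750.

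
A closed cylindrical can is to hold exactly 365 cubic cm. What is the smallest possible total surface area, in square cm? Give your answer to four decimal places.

With radius r and height h, πr²h = 365 so h = 365/(πr²), and S(r) = 2πr² + 2πrh = 2πr² + 2·365/r.
S'(r) = 4πr − 2·365/r² = 0 ⇒ r³ = 365/(2π), so r ≈ 3.8729 and h = 2r ≈ 7.7458.
S''(r) = 4π + 4·365/r³ > 0, so this is the minimum; S ≈ 282.7330.

282.7330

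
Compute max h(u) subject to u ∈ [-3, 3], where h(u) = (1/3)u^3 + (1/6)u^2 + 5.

The derivative is u^2 + (1/3)u, which vanishes at u = -1/3 and u = 0.
Evaluating at the critical points and endpoints: h(-3) = -5/2,  h(-1/3) = 811/162,  h(0) = 5,  h(3) = 31/2.
Hence the absolute maximum is 31/2 at u = 3.

31/2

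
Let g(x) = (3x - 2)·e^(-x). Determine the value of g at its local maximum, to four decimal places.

0.5666

Differentiating with the product rule gives g'(x) = (-3x + 5)·e^(-x). Since e^(-x) > 0, the only critical point is x = 5/3.
g''(5/3) has the same sign as -3 < 0, so this is a local maximum.
g(5/3) = (3)·e^(-5/3) ≈ 0.5666.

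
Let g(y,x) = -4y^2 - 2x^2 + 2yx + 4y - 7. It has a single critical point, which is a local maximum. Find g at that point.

∂g/∂y = -8y + 2x + 4 = 0 and ∂g/∂x = 2y - 4x = 0, so (y, x) = (4/7, 2/7).
The Hessian has g_{yy} = -8, g_{xx} = -4, g_{yx} = 2, giving D = 28 > 0 with g_{yy} < 0, so the point is a local maximum.
g(4/7, 2/7) = -41/7.

-41/7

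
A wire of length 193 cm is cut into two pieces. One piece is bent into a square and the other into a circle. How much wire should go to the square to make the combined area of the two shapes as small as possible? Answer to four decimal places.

Let x be the length used for the square. Square side x/4; circle radius (193−x)/(2π).
A(x) = (x/4)² + π·((193−x)/(2π))² = x²/16 + (193−x)²/(4π) for 0 ≤ x ≤ 193. A'(x) = x/8 − (193−x)/(2π) = 0 gives x = 4·193/(π+4) ≈ 108.0991.
A'' = 1/8 + 1/(2π) > 0, so this gives the minimum combined area; x ≈ 108.0991 cm to the square.

108.0991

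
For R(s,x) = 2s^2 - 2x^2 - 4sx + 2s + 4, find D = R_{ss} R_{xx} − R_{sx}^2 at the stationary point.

∂R/∂s = 4s - 4x + 2 = 0 and ∂R/∂x = -4s - 4x = 0, so (s, x) = (-1/4, 1/4).
The Hessian has R_{ss} = 4, R_{xx} = -4, R_{sx} = -4, giving D = -32 < 0, so the point is a saddle point.
D = (4)·(-4) − (-4)^2 = -32.

-32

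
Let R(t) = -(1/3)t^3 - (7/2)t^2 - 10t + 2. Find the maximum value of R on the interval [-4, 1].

32/3

The derivative is -t^2 - 7t - 10, whose only zero in [-4, 1] is t = -2.
Candidates: R(-4) = 22/3,  R(-2) = 32/3,  R(1) = -71/6.
So the maximum is R(-2) = 32/3.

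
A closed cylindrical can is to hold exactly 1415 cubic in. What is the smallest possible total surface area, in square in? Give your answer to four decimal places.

With radius r and height h, πr²h = 1415 so h = 1415/(πr²), and S(r) = 2πr² + 2πrh = 2πr² + 2·1415/r.
S'(r) = 4πr − 2·1415/r² = 0 ⇒ r³ = 1415/(2π), so r ≈ 6.0840 and h = 2r ≈ 12.1681.
S''(r) = 4π + 4·1415/r³ > 0, so this is the minimum; S ≈ 697.7270.

697.7270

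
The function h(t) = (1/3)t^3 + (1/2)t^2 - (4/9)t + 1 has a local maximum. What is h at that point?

137/81

h'(t) = t^2 + t - 4/9. Setting h'(t) = 0 gives t ∈ {-4/3, 1/3}.
Second-derivative test with h''(t) = 2t + 1: h''(-4/3) = -5/3 < 0 ⇒ local maximum; h''(1/3) = 5/3 > 0 ⇒ local minimum.
Thus h has its local maximum at t = -4/3, with value 137/81.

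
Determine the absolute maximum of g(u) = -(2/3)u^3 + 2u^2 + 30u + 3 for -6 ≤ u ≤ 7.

359/3

Differentiating, g'(u) = -2u^2 + 4u + 30; which vanishes at u = -3 and u = 5.
Compare values at every candidate in [-6, 7]: g(-6) = 39; g(-3) = -51; g(5) = 359/3; g(7) = 247/3.
So the maximum is g(5) = 359/3.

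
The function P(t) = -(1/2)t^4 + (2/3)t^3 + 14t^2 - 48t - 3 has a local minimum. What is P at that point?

-137/3

P'(t) = -2t^3 + 2t^2 + 28t - 48 = 0 at t = -4, 2, 3.
Second-derivative test with P''(t) = -6t^2 + 4t + 28: P''(-4) = -84 < 0 ⇒ local maximum; P''(2) = 12 > 0 ⇒ local minimum; P''(3) = -14 < 0 ⇒ local maximum.
Thus P has its local minimum at t = 2, with value -137/3.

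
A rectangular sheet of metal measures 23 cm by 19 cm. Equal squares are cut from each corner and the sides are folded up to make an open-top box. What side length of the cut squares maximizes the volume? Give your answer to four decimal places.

3.4527

With cut size x, the volume is V(x) = x(23 − 2x)(19 − 2x) for 0 < x < 9.5.
V'(x) = 12x^2 − 168x + 437. Setting V'(x) = 0 gives x ≈ 3.4527 (the root in (0, 9.5)).
V''(x) = 24x − 168 is negative there, so this is the maximum; V ≈ 672.0948.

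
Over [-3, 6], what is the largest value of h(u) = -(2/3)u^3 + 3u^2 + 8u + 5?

The derivative is -2u^2 + 6u + 8, which vanishes at u = -1 and u = 4.
Evaluating at the critical points and endpoints: h(-3) = 26; h(-1) = 2/3; h(4) = 127/3; h(6) = 17.
Hence the absolute maximum is 127/3 at u = 4.

127/3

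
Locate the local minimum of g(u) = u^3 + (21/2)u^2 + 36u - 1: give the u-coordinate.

-3

Critical points: g'(u) = 3u^2 + 21u + 36 vanishes at u = -4, -3.
g''(u) = 6u + 21. g''(-4) = -3 < 0 ⇒ local maximum; g''(-3) = 3 > 0 ⇒ local minimum.
So the local minimum value is g(-3) = -83/2.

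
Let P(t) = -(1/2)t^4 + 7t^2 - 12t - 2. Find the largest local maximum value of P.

P'(t) = -2t^3 + 14t - 12. Setting P'(t) = 0 gives t ∈ {-3, 1, 2}.
Since P''(t) = -6t^2 + 14, we get P''(-3) = -40 < 0 ⇒ local maximum; P''(1) = 8 > 0 ⇒ local minimum; P''(2) = -10 < 0 ⇒ local maximum.
Thus P has its largest local maximum at t = -3, with value 113/2.

113/2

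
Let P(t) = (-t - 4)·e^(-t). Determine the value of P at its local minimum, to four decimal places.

Differentiating with the product rule gives P'(t) = (t + 3)·e^(-t). Since e^(-t) > 0, the only critical point is t = -3.
P''(-3) has the same sign as 1 > 0, so this is a local minimum.
P(-3) = (-1)·e^(3) ≈ -20.0855.

-20.0855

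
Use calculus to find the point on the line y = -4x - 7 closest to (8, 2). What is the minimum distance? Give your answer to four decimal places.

9.9440

Minimize D(x)^2 = (x - 8)^2 + (-4x - 9)^2.
d/dx[D^2] = 2(x - 8) + 2·(-4)·(-4x - 9) = 0 ⇒ x = -28/17.
Then y = -7/17 and the distance is √(1681/17) ≈ 9.9440.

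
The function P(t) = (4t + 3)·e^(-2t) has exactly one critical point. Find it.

By the product rule, P'(t) = (-8t - 2)·e^(-2t). Since e^(-2t) > 0, the only critical point is t = -1/4.
P''(-1/4) has the same sign as -8 < 0, so this is a local maximum.
P(-1/4) = (2)·e^(1/2) ≈ 3.2974.

-1/4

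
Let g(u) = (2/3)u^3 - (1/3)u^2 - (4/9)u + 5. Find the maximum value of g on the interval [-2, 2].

The derivative is 2u^2 - (2/3)u - 4/9, which vanishes at u = -1/3 and u = 2/3.
Evaluating at the critical points and endpoints: g(-2) = -7/9, g(-1/3) = 412/81, g(2/3) = 385/81, g(2) = 73/9.
Hence the absolute maximum is 73/9 at u = 2.

73/9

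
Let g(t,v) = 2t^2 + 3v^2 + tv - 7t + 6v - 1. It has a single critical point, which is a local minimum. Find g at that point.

∂g/∂t = 4t + v - 7 = 0 and ∂g/∂v = t + 6v + 6 = 0, so (t, v) = (48/23, -31/23).
The Hessian has g_{tt} = 4, g_{vv} = 6, g_{tv} = 1, giving D = 23 > 0 with g_{tt} > 0, so the point is a local minimum.
g(48/23, -31/23) = -284/23.

-284/23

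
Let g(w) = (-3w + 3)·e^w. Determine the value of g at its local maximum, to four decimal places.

Differentiating with the product rule gives g'(w) = (-3w)·e^w. Since e^w > 0, the only critical point is w = 0.
g''(0) has the same sign as -3 < 0, so this is a local maximum.
g(0) = (3)·e^(0) ≈ 3.0000.

3.0000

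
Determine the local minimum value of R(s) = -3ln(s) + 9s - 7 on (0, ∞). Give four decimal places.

-0.7042

R'(s) = -3/s + 9 = 0 gives s = 1/3.
R''(s) = 3/s², which is positive for s > 0, so this is a local minimum.
R(1/3) = -3·ln(1/3) + 3 - 7 ≈ -0.7042.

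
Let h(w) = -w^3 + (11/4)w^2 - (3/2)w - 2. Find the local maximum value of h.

Critical points: h'(w) = -3w^2 + (11/2)w - 3/2 vanishes at w = 1/3, 3/2.
h''(w) = -6w + 11/2. h''(1/3) = 7/2 > 0 ⇒ local minimum; h''(3/2) = -7/2 < 0 ⇒ local maximum.
The local maximum is h(3/2) = -23/16.

-23/16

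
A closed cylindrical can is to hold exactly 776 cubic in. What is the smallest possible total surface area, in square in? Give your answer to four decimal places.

467.4721

With radius r and height h, πr²h = 776 so h = 776/(πr²), and S(r) = 2πr² + 2πrh = 2πr² + 2·776/r.
S'(r) = 4πr − 2·776/r² = 0 ⇒ r³ = 776/(2π), so r ≈ 4.9800 and h = 2r ≈ 9.9600.
S''(r) = 4π + 4·776/r³ > 0, so this is the minimum; S ≈ 467.4721.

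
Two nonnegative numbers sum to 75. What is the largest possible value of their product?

With x + y = 75, the product is P(x) = x(75 − x).
P'(x) = 75 − 2x = 0 gives x = 75/2; P'' = −2 < 0, so this is the maximum.
P = 75/2·75/2 = 5625/4.

5625/4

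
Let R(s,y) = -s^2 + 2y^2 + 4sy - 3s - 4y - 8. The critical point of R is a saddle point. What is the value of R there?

∂R/∂s = -2s + 4y - 3 = 0 and ∂R/∂y = 4s + 4y - 4 = 0, so (s, y) = (1/6, 5/6).
The Hessian has R_{ss} = -2, R_{yy} = 4, R_{sy} = 4, giving D = -24 < 0, so the point is a saddle point.
R(1/6, 5/6) = -119/12.

-119/12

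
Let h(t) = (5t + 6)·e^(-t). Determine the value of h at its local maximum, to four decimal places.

6.1070

By the product rule, h'(t) = (-5t - 1)·e^(-t). Since e^(-t) > 0, the only critical point is t = -1/5.
h''(-1/5) has the same sign as -5 < 0, so this is a local maximum.
h(-1/5) = (5)·e^(1/5) ≈ 6.1070.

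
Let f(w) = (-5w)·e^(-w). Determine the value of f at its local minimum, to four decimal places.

f'(w) = (-5)·e^(-w) + (-5w)·(-1)·e^(-w) = (5w - 5)·e^(-w). Since e^(-w) > 0, the only critical point is w = 1.
f''(1) has the same sign as 5 > 0, so this is a local minimum.
f(1) = (-5)·e^(-1) ≈ -1.8394.

-1.8394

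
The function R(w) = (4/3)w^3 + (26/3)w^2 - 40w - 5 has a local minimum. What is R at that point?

R'(w) = 4w^2 + (52/3)w - 40 = 0 at w = -6, 5/3.
Since R''(w) = 8w + 52/3, we get R''(-6) = -92/3 < 0 ⇒ local maximum; R''(5/3) = 92/3 > 0 ⇒ local minimum.
So the local minimum value is R(5/3) = -3355/81.

-3355/81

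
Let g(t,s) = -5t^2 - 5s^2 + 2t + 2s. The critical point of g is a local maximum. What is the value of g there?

2/5

∂g/∂t = -10t + 2 = 0 and ∂g/∂s = -10s + 2 = 0, so (t, s) = (1/5, 1/5).
The Hessian has g_{tt} = -10, g_{ss} = -10, g_{ts} = 0, giving D = 100 > 0 with g_{tt} < 0, so the point is a local maximum.
g(1/5, 1/5) = 2/5.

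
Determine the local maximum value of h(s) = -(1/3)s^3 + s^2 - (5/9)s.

25/81

h'(s) = -s^2 + 2s - 5/9. Setting h'(s) = 0 gives s ∈ {1/3, 5/3}.
Since h''(s) = -2s + 2, we get h''(1/3) = 4/3 > 0 ⇒ local minimum; h''(5/3) = -4/3 < 0 ⇒ local maximum.
Thus h has its local maximum at s = 5/3, with value 25/81.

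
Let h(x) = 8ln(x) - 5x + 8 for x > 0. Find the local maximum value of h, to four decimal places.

h'(x) = 8/x − 5 = 0 gives x = 8/5.
h''(x) = -8/x², which is negative for x > 0, so this is a local maximum.
h(8/5) = 8·ln(8/5) - 8 + 8 ≈ 3.7600.

3.7600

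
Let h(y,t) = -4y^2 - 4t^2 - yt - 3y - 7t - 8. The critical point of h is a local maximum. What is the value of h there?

∂h/∂y = -8y - t - 3 = 0 and ∂h/∂t = -y - 8t - 7 = 0, so (y, t) = (-17/63, -53/63).
The Hessian has h_{yy} = -8, h_{tt} = -8, h_{yt} = -1, giving D = 63 > 0 with h_{yy} < 0, so the point is a local maximum.
h(-17/63, -53/63) = -293/63.

-293/63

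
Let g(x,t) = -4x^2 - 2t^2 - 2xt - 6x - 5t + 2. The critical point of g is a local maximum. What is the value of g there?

6

∂g/∂x = -8x - 2t - 6 = 0 and ∂g/∂t = -2x - 4t - 5 = 0, so (x, t) = (-1/2, -1).
The Hessian has g_{xx} = -8, g_{tt} = -4, g_{xt} = -2, giving D = 28 > 0 with g_{xx} < 0, so the point is a local maximum.
g(-1/2, -1) = 6.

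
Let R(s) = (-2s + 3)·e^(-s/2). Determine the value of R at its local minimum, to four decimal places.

-0.6951

Differentiating with the product rule gives R'(s) = (s - 7/2)·e^(-s/2). Since e^(-s/2) > 0, the only critical point is s = 7/2.
R''(7/2) has the same sign as 1 > 0, so this is a local minimum.
R(7/2) = (-4)·e^(-7/4) ≈ -0.6951.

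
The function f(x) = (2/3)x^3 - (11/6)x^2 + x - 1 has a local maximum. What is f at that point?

-137/162

f'(x) = 2x^2 - (11/3)x + 1. Setting f'(x) = 0 gives x ∈ {1/3, 3/2}.
Since f''(x) = 4x - 11/3, we get f''(1/3) = -7/3 < 0 ⇒ local maximum; f''(3/2) = 7/3 > 0 ⇒ local minimum.
So the local maximum value is f(1/3) = -137/162.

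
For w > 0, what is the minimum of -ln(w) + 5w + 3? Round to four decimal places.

g'(w) = -1/w + 5 = 0 gives w = 1/5.
g''(w) = 1/w², which is positive for w > 0, so this is a local minimum.
g(1/5) = -1·ln(1/5) + 1 + 3 ≈ 5.6094.

5.6094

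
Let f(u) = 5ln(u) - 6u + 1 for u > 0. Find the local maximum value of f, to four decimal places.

-4.9116

f'(u) = 5/u − 6 = 0 gives u = 5/6.
f''(u) = -5/u², which is negative for u > 0, so this is a local maximum.
f(5/6) = 5·ln(5/6) - 5 + 1 ≈ -4.9116.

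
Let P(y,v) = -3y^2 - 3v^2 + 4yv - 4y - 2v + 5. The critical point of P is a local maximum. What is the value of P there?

48/5

∂P/∂y = -6y + 4v - 4 = 0 and ∂P/∂v = 4y - 6v - 2 = 0, so (y, v) = (-8/5, -7/5).
The Hessian has P_{yy} = -6, P_{vv} = -6, P_{yv} = 4, giving D = 20 > 0 with P_{yy} < 0, so the point is a local maximum.
P(-8/5, -7/5) = 48/5.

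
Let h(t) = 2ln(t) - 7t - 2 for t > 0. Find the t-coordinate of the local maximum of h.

h'(t) = 2/t − 7 = 0 gives t = 2/7.
h''(t) = -2/t², which is negative for t > 0, so this is a local maximum.
h(2/7) = 2·ln(2/7) - 2 - 2 ≈ -6.5055.

2/7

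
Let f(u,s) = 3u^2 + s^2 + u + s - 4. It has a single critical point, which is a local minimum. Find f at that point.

-13/3

∂f/∂u = 6u + 1 = 0 and ∂f/∂s = 2s + 1 = 0, so (u, s) = (-1/6, -1/2).
The Hessian has f_{uu} = 6, f_{ss} = 2, f_{us} = 0, giving D = 12 > 0 with f_{uu} > 0, so the point is a local minimum.
f(-1/6, -1/2) = -13/3.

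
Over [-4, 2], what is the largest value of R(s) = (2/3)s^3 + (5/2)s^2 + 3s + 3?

R'(s) = 2s^2 + 5s + 3, which vanishes at s = -3/2 and s = -1.
Candidates: R(-4) = -35/3; R(-3/2) = 15/8; R(-1) = 11/6; R(2) = 73/3.
So the maximum is R(2) = 73/3.

73/3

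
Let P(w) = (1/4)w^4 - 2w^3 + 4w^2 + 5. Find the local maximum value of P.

P'(w) = w^3 - 6w^2 + 8w. Setting P'(w) = 0 gives w ∈ {0, 2, 4}.
Since P''(w) = 3w^2 - 12w + 8, we get P''(0) = 8 > 0 ⇒ local minimum; P''(2) = -4 < 0 ⇒ local maximum; P''(4) = 8 > 0 ⇒ local minimum.
The local maximum is P(2) = 9.

9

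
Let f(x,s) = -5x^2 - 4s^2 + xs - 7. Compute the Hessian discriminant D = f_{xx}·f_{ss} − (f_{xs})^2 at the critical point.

79

∂f/∂x = -10x + s = 0 and ∂f/∂s = x - 8s = 0, so (x, s) = (0, 0).
The Hessian has f_{xx} = -10, f_{ss} = -8, f_{xs} = 1, giving D = 79 > 0 with f_{xx} < 0, so the point is a local maximum.
D = (-10)·(-8) − (1)^2 = 79.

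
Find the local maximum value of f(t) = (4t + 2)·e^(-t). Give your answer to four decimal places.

Differentiating with the product rule gives f'(t) = (-4t + 2)·e^(-t). Since e^(-t) > 0, the only critical point is t = 1/2.
f''(1/2) has the same sign as -4 < 0, so this is a local maximum.
f(1/2) = (4)·e^(-1/2) ≈ 2.4261.

2.4261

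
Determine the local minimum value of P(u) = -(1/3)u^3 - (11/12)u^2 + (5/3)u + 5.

P'(u) = -u^2 - (11/6)u + 5/3 = 0 at u = -5/2, 2/3.
Second-derivative test with P''(u) = -2u - 11/6: P''(-5/2) = 19/6 > 0 ⇒ local minimum; P''(2/3) = -19/6 < 0 ⇒ local maximum.
The local minimum is P(-5/2) = 5/16.

5/16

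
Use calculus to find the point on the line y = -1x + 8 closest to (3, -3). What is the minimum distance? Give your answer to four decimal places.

5.6569

Minimize D(x)^2 = (x - 3)^2 + (-x + 11)^2.
d/dx[D^2] = 2(x - 3) + 2·(-1)·(-x + 11) = 0 ⇒ x = 7.
Then y = 1 and the distance is √(32) ≈ 5.6569.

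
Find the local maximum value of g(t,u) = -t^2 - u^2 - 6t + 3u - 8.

13/4

∂g/∂t = -2t - 6 = 0 and ∂g/∂u = -2u + 3 = 0, so (t, u) = (-3, 3/2).
The Hessian has g_{tt} = -2, g_{uu} = -2, g_{tu} = 0, giving D = 4 > 0 with g_{tt} < 0, so the point is a local maximum.
g(-3, 3/2) = 13/4.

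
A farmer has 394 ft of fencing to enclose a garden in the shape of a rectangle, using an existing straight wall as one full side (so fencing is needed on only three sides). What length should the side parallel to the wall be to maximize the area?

197

Let the sides perpendicular to the wall have length x and the parallel side y, so 2x + y = 394 and the area is A = xy = x(394 − 2x).
A'(x) = 394 − 4x = 0 gives x = 197/2, and A''(x) = −4 < 0 confirms a maximum.
Then y = 394 − 2·197/2 = 197 and A = 38809/2.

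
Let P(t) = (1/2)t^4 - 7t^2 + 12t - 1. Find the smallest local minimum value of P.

Critical points: P'(t) = 2t^3 - 14t + 12 vanishes at t = -3, 1, 2.
P''(t) = 6t^2 - 14. P''(-3) = 40 > 0 ⇒ local minimum; P''(1) = -8 < 0 ⇒ local maximum; P''(2) = 10 > 0 ⇒ local minimum.
So the smallest local minimum value is P(-3) = -119/2.

-119/2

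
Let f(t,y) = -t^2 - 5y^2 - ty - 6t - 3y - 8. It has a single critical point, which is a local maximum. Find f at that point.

∂f/∂t = -2t - y - 6 = 0 and ∂f/∂y = -t - 10y - 3 = 0, so (t, y) = (-3, 0).
The Hessian has f_{tt} = -2, f_{yy} = -10, f_{ty} = -1, giving D = 19 > 0 with f_{tt} < 0, so the point is a local maximum.
f(-3, 0) = 1.

1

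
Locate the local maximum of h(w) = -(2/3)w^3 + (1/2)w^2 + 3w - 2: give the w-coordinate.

h'(w) = -2w^2 + w + 3 = 0 at w = -1, 3/2.
Since h''(w) = -4w + 1, we get h''(-1) = 5 > 0 ⇒ local minimum; h''(3/2) = -5 < 0 ⇒ local maximum.
Thus h has its local maximum at w = 3/2, with value 11/8.

3/2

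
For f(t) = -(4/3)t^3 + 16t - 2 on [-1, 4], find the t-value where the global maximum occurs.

f'(t) = -4t^2 + 16, whose only zero in [-1, 4] is t = 2.
Evaluating at the critical points and endpoints: f(-1) = -50/3, f(2) = 58/3, f(4) = -70/3.
Hence the absolute maximum is 58/3 at t = 2.

2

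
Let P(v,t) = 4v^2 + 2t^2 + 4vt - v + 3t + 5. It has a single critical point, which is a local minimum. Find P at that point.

∂P/∂v = 8v + 4t - 1 = 0 and ∂P/∂t = 4v + 4t + 3 = 0, so (v, t) = (1, -7/4).
The Hessian has P_{vv} = 8, P_{tt} = 4, P_{vt} = 4, giving D = 16 > 0 with P_{vv} > 0, so the point is a local minimum.
P(1, -7/4) = 15/8.

15/8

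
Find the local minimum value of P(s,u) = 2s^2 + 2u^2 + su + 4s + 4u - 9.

∂P/∂s = 4s + u + 4 = 0 and ∂P/∂u = s + 4u + 4 = 0, so (s, u) = (-4/5, -4/5).
The Hessian has P_{ss} = 4, P_{uu} = 4, P_{su} = 1, giving D = 15 > 0 with P_{ss} > 0, so the point is a local minimum.
P(-4/5, -4/5) = -61/5.

-61/5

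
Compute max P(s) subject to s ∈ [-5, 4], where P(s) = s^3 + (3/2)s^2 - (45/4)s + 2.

45

Differentiating, P'(s) = 3s^2 + 3s - 45/4; which vanishes at s = -5/2 and s = 3/2.
Compare values at every candidate in [-5, 4]: P(-5) = -117/4, P(-5/2) = 191/8, P(3/2) = -65/8, P(4) = 45.
Hence the absolute maximum is 45 at s = 4.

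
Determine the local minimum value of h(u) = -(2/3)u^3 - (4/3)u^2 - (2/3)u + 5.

h'(u) = -2u^2 - (8/3)u - 2/3 = 0 at u = -1, -1/3.
Second-derivative test with h''(u) = -4u - 8/3: h''(-1) = 4/3 > 0 ⇒ local minimum; h''(-1/3) = -4/3 < 0 ⇒ local maximum.
Thus h has its local minimum at u = -1, with value 5.

5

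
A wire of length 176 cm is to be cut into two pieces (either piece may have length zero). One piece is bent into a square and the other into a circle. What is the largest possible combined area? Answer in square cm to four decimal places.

2464.9918

Let x be the length used for the square. Square side x/4; circle radius (176−x)/(2π).
A(x) = (x/4)² + π·((176−x)/(2π))² = x²/16 + (176−x)²/(4π) for 0 ≤ x ≤ 176. A'(x) = x/8 − (176−x)/(2π) = 0 gives x = 4·176/(π+4) ≈ 98.5775.
A'' > 0, so the interior critical point is a minimum; the maximum is at an endpoint. A(0) = 2464.9918 and A(176) = 1936.0000, so the largest area is 2464.9918.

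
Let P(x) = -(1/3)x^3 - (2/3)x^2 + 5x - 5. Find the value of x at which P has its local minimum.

-3

P'(x) = -x^2 - (4/3)x + 5. Setting P'(x) = 0 gives x ∈ {-3, 5/3}.
P''(x) = -2x - 4/3. P''(-3) = 14/3 > 0 ⇒ local minimum; P''(5/3) = -14/3 < 0 ⇒ local maximum.
So the local minimum value is P(-3) = -17.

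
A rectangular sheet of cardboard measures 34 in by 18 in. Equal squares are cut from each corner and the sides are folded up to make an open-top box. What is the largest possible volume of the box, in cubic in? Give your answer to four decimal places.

With cut size x, the volume is V(x) = x(34 − 2x)(18 − 2x) for 0 < x < 9.
V'(x) = 12x^2 − 208x + 612. Setting V'(x) = 0 gives x ≈ 3.7564 (the root in (0, 9)).
V''(x) = 24x − 208 is negative there, so this is the maximum; V ≈ 1043.4399.

1043.4399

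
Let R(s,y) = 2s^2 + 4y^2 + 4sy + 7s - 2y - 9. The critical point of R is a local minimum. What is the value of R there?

-101/4

∂R/∂s = 4s + 4y + 7 = 0 and ∂R/∂y = 4s + 8y - 2 = 0, so (s, y) = (-4, 9/4).
The Hessian has R_{ss} = 4, R_{yy} = 8, R_{sy} = 4, giving D = 16 > 0 with R_{ss} > 0, so the point is a local minimum.
R(-4, 9/4) = -101/4.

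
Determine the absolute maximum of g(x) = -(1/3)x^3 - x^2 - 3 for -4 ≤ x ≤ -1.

7/3

Differentiating, g'(x) = -x^2 - 2x; whose only zero in [-4, -1] is x = -2.
Compare values at every candidate in [-4, -1]: g(-4) = 7/3, g(-2) = -13/3, g(-1) = -11/3.
The maximum over the interval is 7/3, attained at x = -4.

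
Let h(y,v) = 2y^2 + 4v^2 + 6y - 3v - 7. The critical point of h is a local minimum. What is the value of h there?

-193/16

∂h/∂y = 4y + 6 = 0 and ∂h/∂v = 8v - 3 = 0, so (y, v) = (-3/2, 3/8).
The Hessian has h_{yy} = 4, h_{vv} = 8, h_{yv} = 0, giving D = 32 > 0 with h_{yy} > 0, so the point is a local minimum.
h(-3/2, 3/8) = -193/16.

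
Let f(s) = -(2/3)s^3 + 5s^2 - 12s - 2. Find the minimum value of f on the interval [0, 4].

-38/3

The derivative is -2s^2 + 10s - 12, which vanishes at s = 2 and s = 3.
Evaluating at the critical points and endpoints: f(0) = -2,  f(2) = -34/3,  f(3) = -11,  f(4) = -38/3.
Hence the absolute minimum is -38/3 at s = 4.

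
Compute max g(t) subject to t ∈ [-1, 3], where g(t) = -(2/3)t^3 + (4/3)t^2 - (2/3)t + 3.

17/3

Differentiating, g'(t) = -2t^2 + (8/3)t - 2/3; which vanishes at t = 1/3 and t = 1.
Candidates: g(-1) = 17/3,  g(1/3) = 235/81,  g(1) = 3,  g(3) = -5.
Hence the absolute maximum is 17/3 at t = -1.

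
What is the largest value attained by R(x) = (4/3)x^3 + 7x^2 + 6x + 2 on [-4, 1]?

Differentiating, R'(x) = 4x^2 + 14x + 6; which vanishes at x = -3 and x = -1/2.
Candidates: R(-4) = 14/3, R(-3) = 11, R(-1/2) = 7/12, R(1) = 49/3.
The maximum over the interval is 49/3, attained at x = 1.

49/3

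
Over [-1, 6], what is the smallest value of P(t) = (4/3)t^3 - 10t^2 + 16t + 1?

The derivative is 4t^2 - 20t + 16, which vanishes at t = 1 and t = 4.
Compare values at every candidate in [-1, 6]: P(-1) = -79/3,  P(1) = 25/3,  P(4) = -29/3,  P(6) = 25.
The minimum over the interval is -79/3, attained at t = -1.

-79/3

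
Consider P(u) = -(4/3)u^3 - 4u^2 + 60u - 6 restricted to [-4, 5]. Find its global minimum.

-674/3

The derivative is -4u^2 - 8u + 60, whose only zero in [-4, 5] is u = 3.
Compare values at every candidate in [-4, 5]: P(-4) = -674/3; P(3) = 102; P(5) = 82/3.
Hence the absolute minimum is -674/3 at u = -4.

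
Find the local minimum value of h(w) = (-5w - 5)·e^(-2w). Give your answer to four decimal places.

By the product rule, h'(w) = (10w + 5)·e^(-2w). Since e^(-2w) > 0, the only critical point is w = -1/2.
h''(-1/2) has the same sign as 10 > 0, so this is a local minimum.
h(-1/2) = (-5/2)·e^(1) ≈ -6.7957.

-6.7957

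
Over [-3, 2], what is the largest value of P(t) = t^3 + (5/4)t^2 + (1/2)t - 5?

P'(t) = 3t^2 + (5/2)t + 1/2, which vanishes at t = -1/2 and t = -1/3.
Evaluating at the critical points and endpoints: P(-3) = -89/4,  P(-1/2) = -81/16,  P(-1/3) = -547/108,  P(2) = 9.
The maximum over the interval is 9, attained at t = 2.

9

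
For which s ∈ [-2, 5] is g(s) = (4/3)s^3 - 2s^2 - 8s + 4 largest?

g'(s) = 4s^2 - 4s - 8, which vanishes at s = -1 and s = 2.
Evaluating at the critical points and endpoints: g(-2) = 4/3,  g(-1) = 26/3,  g(2) = -28/3,  g(5) = 242/3.
The maximum over the interval is 242/3, attained at s = 5.

5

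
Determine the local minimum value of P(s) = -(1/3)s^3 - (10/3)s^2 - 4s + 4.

P'(s) = -s^2 - (20/3)s - 4 = 0 at s = -6, -2/3.
Since P''(s) = -2s - 20/3, we get P''(-6) = 16/3 > 0 ⇒ local minimum; P''(-2/3) = -16/3 < 0 ⇒ local maximum.
So the local minimum value is P(-6) = -20.

-20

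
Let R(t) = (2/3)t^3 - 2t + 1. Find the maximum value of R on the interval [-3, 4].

107/3

The derivative is 2t^2 - 2, which vanishes at t = -1 and t = 1.
Evaluating at the critical points and endpoints: R(-3) = -11, R(-1) = 7/3, R(1) = -1/3, R(4) = 107/3.
So the maximum is R(4) = 107/3.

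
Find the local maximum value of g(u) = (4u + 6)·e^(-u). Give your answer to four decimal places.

6.5949

g'(u) = 4·e^(-u) + (4u + 6)·(-1)·e^(-u) = (-4u - 2)·e^(-u). Since e^(-u) > 0, the only critical point is u = -1/2.
g''(-1/2) has the same sign as -4 < 0, so this is a local maximum.
g(-1/2) = (4)·e^(1/2) ≈ 6.5949.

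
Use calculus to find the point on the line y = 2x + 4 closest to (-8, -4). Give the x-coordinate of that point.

-24/5

Minimize D(x)^2 = (x + 8)^2 + (2x + 8)^2.
d/dx[D^2] = 2(x + 8) + 2·2·(2x + 8) = 0 ⇒ x = -24/5.
Then y = -28/5 and the distance is √(64/5) ≈ 3.5777.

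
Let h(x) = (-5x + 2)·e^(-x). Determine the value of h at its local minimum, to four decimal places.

By the product rule, h'(x) = (5x - 7)·e^(-x). Since e^(-x) > 0, the only critical point is x = 7/5.
h''(7/5) has the same sign as 5 > 0, so this is a local minimum.
h(7/5) = (-5)·e^(-7/5) ≈ -1.2330.

-1.2330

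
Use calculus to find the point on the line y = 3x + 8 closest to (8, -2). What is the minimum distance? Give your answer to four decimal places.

Minimize D(x)^2 = (x - 8)^2 + (3x + 10)^2.
d/dx[D^2] = 2(x - 8) + 2·3·(3x + 10) = 0 ⇒ x = -11/5.
Then y = 7/5 and the distance is √(578/5) ≈ 10.7517.

10.7517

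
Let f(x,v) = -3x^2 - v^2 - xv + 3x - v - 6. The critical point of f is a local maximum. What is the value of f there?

-51/11

∂f/∂x = -6x - v + 3 = 0 and ∂f/∂v = -x - 2v - 1 = 0, so (x, v) = (7/11, -9/11).
The Hessian has f_{xx} = -6, f_{vv} = -2, f_{xv} = -1, giving D = 11 > 0 with f_{xx} < 0, so the point is a local maximum.
f(7/11, -9/11) = -51/11.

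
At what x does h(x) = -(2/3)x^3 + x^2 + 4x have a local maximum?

2

h'(x) = -2x^2 + 2x + 4. Setting h'(x) = 0 gives x ∈ {-1, 2}.
Since h''(x) = -4x + 2, we get h''(-1) = 6 > 0 ⇒ local minimum; h''(2) = -6 < 0 ⇒ local maximum.
Thus h has its local maximum at x = 2, with value 20/3.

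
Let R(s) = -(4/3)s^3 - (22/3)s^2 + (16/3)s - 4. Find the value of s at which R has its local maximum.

R'(s) = -4s^2 - (44/3)s + 16/3 = 0 at s = -4, 1/3.
Since R''(s) = -8s - 44/3, we get R''(-4) = 52/3 > 0 ⇒ local minimum; R''(1/3) = -52/3 < 0 ⇒ local maximum.
Thus R has its local maximum at s = 1/3, with value -250/81.

1/3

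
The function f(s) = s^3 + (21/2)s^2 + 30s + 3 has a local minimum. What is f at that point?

f'(s) = 3s^2 + 21s + 30. Setting f'(s) = 0 gives s ∈ {-5, -2}.
Since f''(s) = 6s + 21, we get f''(-5) = -9 < 0 ⇒ local maximum; f''(-2) = 9 > 0 ⇒ local minimum.
The local minimum is f(-2) = -23.

-23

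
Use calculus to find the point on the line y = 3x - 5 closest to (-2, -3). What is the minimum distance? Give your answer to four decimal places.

2.5298

Minimize D(x)^2 = (x + 2)^2 + (3x - 2)^2.
d/dx[D^2] = 2(x + 2) + 2·3·(3x - 2) = 0 ⇒ x = 2/5.
Then y = -19/5 and the distance is √(32/5) ≈ 2.5298.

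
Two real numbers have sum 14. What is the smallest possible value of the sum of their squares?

With a + b = 14, a^2 + b^2 = a^2 + (14 − a)^2.
The derivative 2a − 2(14 − a) = 4a − 28 vanishes at a = 7; second derivative 4 > 0, a minimum.
The minimum is 2·(7)^2 = 98.

98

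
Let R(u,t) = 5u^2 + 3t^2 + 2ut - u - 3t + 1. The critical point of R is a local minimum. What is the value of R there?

1/4

∂R/∂u = 10u + 2t - 1 = 0 and ∂R/∂t = 2u + 6t - 3 = 0, so (u, t) = (0, 1/2).
The Hessian has R_{uu} = 10, R_{tt} = 6, R_{ut} = 2, giving D = 56 > 0 with R_{uu} > 0, so the point is a local minimum.
R(0, 1/2) = 1/4.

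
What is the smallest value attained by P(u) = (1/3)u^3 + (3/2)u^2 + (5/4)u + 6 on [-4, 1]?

11/3

P'(u) = u^2 + 3u + 5/4, which vanishes at u = -5/2 and u = -1/2.
Candidates: P(-4) = 11/3,  P(-5/2) = 169/24,  P(-1/2) = 137/24,  P(1) = 109/12.
Hence the absolute minimum is 11/3 at u = -4.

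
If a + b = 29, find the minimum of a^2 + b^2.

841/2

With a + b = 29, a^2 + b^2 = a^2 + (29 − a)^2.
The derivative 2a − 2(29 − a) = 4a − 58 vanishes at a = 29/2; second derivative 4 > 0, a minimum.
The minimum is 2·(29/2)^2 = 841/2.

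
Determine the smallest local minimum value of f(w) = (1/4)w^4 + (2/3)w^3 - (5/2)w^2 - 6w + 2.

f'(w) = w^3 + 2w^2 - 5w - 6. Setting f'(w) = 0 gives w ∈ {-3, -1, 2}.
f''(w) = 3w^2 + 4w - 5. f''(-3) = 10 > 0 ⇒ local minimum; f''(-1) = -6 < 0 ⇒ local maximum; f''(2) = 15 > 0 ⇒ local minimum.
The smallest local minimum is f(2) = -32/3.

-32/3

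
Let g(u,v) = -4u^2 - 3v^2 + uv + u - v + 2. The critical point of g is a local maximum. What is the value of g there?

∂g/∂u = -8u + v + 1 = 0 and ∂g/∂v = u - 6v - 1 = 0, so (u, v) = (5/47, -7/47).
The Hessian has g_{uu} = -8, g_{vv} = -6, g_{uv} = 1, giving D = 47 > 0 with g_{uu} < 0, so the point is a local maximum.
g(5/47, -7/47) = 100/47.

100/47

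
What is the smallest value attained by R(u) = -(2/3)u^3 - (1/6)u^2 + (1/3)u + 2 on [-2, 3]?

-33/2

The derivative is -2u^2 - (1/3)u + 1/3, which vanishes at u = -1/2 and u = 1/3.
Evaluating at the critical points and endpoints: R(-2) = 6,  R(-1/2) = 15/8,  R(1/3) = 335/162,  R(3) = -33/2.
The minimum over the interval is -33/2, attained at u = 3.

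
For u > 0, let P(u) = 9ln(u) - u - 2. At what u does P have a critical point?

P'(u) = 9/u − 1 = 0 gives u = 9.
P''(u) = -9/u², which is negative for u > 0, so this is a local maximum.
P(9) = 9·ln(9) - 9 - 2 ≈ 8.7750.

9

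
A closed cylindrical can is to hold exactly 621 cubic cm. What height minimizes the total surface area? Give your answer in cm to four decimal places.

With radius r and height h, πr²h = 621 so h = 621/(πr²), and S(r) = 2πr² + 2πrh = 2πr² + 2·621/r.
S'(r) = 4πr − 2·621/r² = 0 ⇒ r³ = 621/(2π), so r ≈ 4.6235 and h = 2r ≈ 9.2470.
S''(r) = 4π + 4·621/r³ > 0, so this is the minimum; S ≈ 402.9418.

9.2470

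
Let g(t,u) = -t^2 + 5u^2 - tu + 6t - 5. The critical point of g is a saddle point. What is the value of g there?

25/7

∂g/∂t = -2t - u + 6 = 0 and ∂g/∂u = -t + 10u = 0, so (t, u) = (20/7, 2/7).
The Hessian has g_{tt} = -2, g_{uu} = 10, g_{tu} = -1, giving D = -21 < 0, so the point is a saddle point.
g(20/7, 2/7) = 25/7.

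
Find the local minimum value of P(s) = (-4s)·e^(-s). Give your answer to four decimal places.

-1.4715

Differentiating with the product rule gives P'(s) = (4s - 4)·e^(-s). Since e^(-s) > 0, the only critical point is s = 1.
P''(1) has the same sign as 4 > 0, so this is a local minimum.
P(1) = (-4)·e^(-1) ≈ -1.4715.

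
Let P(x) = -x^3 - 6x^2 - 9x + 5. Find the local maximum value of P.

P'(x) = -3x^2 - 12x - 9 = 0 at x = -3, -1.
Since P''(x) = -6x - 12, we get P''(-3) = 6 > 0 ⇒ local minimum; P''(-1) = -6 < 0 ⇒ local maximum.
Thus P has its local maximum at x = -1, with value 9.

9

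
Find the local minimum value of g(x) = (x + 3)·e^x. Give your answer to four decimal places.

Differentiating with the product rule gives g'(x) = (x + 4)·e^x. Since e^x > 0, the only critical point is x = -4.
g''(-4) has the same sign as 1 > 0, so this is a local minimum.
g(-4) = (-1)·e^(-4) ≈ -0.0183.

-0.0183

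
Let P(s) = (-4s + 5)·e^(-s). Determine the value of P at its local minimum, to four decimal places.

By the product rule, P'(s) = (4s - 9)·e^(-s). Since e^(-s) > 0, the only critical point is s = 9/4.
P''(9/4) has the same sign as 4 > 0, so this is a local minimum.
P(9/4) = (-4)·e^(-9/4) ≈ -0.4216.

-0.4216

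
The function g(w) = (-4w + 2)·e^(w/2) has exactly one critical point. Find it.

Differentiating with the product rule gives g'(w) = (-2w - 3)·e^(w/2). Since e^(w/2) > 0, the only critical point is w = -3/2.
g''(-3/2) has the same sign as -2 < 0, so this is a local maximum.
g(-3/2) = (8)·e^(-3/4) ≈ 3.7789.

-3/2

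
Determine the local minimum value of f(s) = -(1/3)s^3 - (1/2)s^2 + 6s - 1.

Critical points: f'(s) = -s^2 - s + 6 vanishes at s = -3, 2.
Second-derivative test with f''(s) = -2s - 1: f''(-3) = 5 > 0 ⇒ local minimum; f''(2) = -5 < 0 ⇒ local maximum.
Thus f has its local minimum at s = -3, with value -29/2.

-29/2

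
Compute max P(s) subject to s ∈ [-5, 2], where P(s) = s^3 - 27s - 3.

P'(s) = 3s^2 - 27, whose only zero in [-5, 2] is s = -3.
Evaluating at the critical points and endpoints: P(-5) = 7,  P(-3) = 51,  P(2) = -49.
So the maximum is P(-3) = 51.

51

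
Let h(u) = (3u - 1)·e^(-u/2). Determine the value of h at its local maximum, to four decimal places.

Differentiating with the product rule gives h'(u) = (-(3/2)u + 7/2)·e^(-u/2). Since e^(-u/2) > 0, the only critical point is u = 7/3.
h''(7/3) has the same sign as -3/2 < 0, so this is a local maximum.
h(7/3) = (6)·e^(-7/6) ≈ 1.8684.

1.8684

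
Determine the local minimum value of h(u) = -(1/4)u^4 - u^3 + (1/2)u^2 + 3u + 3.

5/4

h'(u) = -u^3 - 3u^2 + u + 3. Setting h'(u) = 0 gives u ∈ {-3, -1, 1}.
h''(u) = -3u^2 - 6u + 1. h''(-3) = -8 < 0 ⇒ local maximum; h''(-1) = 4 > 0 ⇒ local minimum; h''(1) = -8 < 0 ⇒ local maximum.
Thus h has its local minimum at u = -1, with value 5/4.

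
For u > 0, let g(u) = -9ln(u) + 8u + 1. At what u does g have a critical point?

g'(u) = -9/u + 8 = 0 gives u = 9/8.
g''(u) = 9/u², which is positive for u > 0, so this is a local minimum.
g(9/8) = -9·ln(9/8) + 9 + 1 ≈ 8.9400.

9/8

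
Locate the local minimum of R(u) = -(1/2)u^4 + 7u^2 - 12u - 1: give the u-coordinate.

R'(u) = -2u^3 + 14u - 12. Setting R'(u) = 0 gives u ∈ {-3, 1, 2}.
Since R''(u) = -6u^2 + 14, we get R''(-3) = -40 < 0 ⇒ local maximum; R''(1) = 8 > 0 ⇒ local minimum; R''(2) = -10 < 0 ⇒ local maximum.
The local minimum is R(1) = -13/2.

1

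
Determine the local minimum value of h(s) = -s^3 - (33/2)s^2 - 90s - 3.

159

Critical points: h'(s) = -3s^2 - 33s - 90 vanishes at s = -6, -5.
Second-derivative test with h''(s) = -6s - 33: h''(-6) = 3 > 0 ⇒ local minimum; h''(-5) = -3 < 0 ⇒ local maximum.
So the local minimum value is h(-6) = 159.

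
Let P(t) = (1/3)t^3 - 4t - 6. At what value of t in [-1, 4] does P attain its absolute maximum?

P'(t) = t^2 - 4, whose only zero in [-1, 4] is t = 2.
Compare values at every candidate in [-1, 4]: P(-1) = -7/3,  P(2) = -34/3,  P(4) = -2/3.
Hence the absolute maximum is -2/3 at t = 4.

4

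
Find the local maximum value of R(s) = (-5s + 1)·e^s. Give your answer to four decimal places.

Differentiating with the product rule gives R'(s) = (-5s - 4)·e^s. Since e^s > 0, the only critical point is s = -4/5.
R''(-4/5) has the same sign as -5 < 0, so this is a local maximum.
R(-4/5) = (5)·e^(-4/5) ≈ 2.2466.

2.2466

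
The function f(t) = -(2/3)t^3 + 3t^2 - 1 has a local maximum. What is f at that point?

8

f'(t) = -2t^2 + 6t = 0 at t = 0, 3.
f''(t) = -4t + 6. f''(0) = 6 > 0 ⇒ local minimum; f''(3) = -6 < 0 ⇒ local maximum.
So the local maximum value is f(3) = 8.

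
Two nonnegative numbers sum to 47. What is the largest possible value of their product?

With x + y = 47, the product is P(x) = x(47 − x).
P'(x) = 47 − 2x = 0 gives x = 47/2; P'' = −2 < 0, so this is the maximum.
P = 47/2·47/2 = 2209/4.

2209/4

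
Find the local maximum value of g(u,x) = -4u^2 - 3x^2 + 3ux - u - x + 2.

∂g/∂u = -8u + 3x - 1 = 0 and ∂g/∂x = 3u - 6x - 1 = 0, so (u, x) = (-3/13, -11/39).
The Hessian has g_{uu} = -8, g_{xx} = -6, g_{ux} = 3, giving D = 39 > 0 with g_{uu} < 0, so the point is a local maximum.
g(-3/13, -11/39) = 88/39.

88/39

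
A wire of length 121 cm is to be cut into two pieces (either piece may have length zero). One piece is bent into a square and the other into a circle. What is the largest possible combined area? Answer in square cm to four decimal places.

1165.0938

Let x be the length used for the square. Square side x/4; circle radius (121−x)/(2π).
A(x) = (x/4)² + π·((121−x)/(2π))² = x²/16 + (121−x)²/(4π) for 0 ≤ x ≤ 121. A'(x) = x/8 − (121−x)/(2π) = 0 gives x = 4·121/(π+4) ≈ 67.7720.
A'' > 0, so the interior critical point is a minimum; the maximum is at an endpoint. A(0) = 1165.0938 and A(121) = 915.0625, so the largest area is 1165.0938.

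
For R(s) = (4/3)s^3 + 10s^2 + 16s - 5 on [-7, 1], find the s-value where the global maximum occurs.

1

The derivative is 4s^2 + 20s + 16, which vanishes at s = -4 and s = -1.
Candidates: R(-7) = -253/3; R(-4) = 17/3; R(-1) = -37/3; R(1) = 67/3.
So the maximum is R(1) = 67/3.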